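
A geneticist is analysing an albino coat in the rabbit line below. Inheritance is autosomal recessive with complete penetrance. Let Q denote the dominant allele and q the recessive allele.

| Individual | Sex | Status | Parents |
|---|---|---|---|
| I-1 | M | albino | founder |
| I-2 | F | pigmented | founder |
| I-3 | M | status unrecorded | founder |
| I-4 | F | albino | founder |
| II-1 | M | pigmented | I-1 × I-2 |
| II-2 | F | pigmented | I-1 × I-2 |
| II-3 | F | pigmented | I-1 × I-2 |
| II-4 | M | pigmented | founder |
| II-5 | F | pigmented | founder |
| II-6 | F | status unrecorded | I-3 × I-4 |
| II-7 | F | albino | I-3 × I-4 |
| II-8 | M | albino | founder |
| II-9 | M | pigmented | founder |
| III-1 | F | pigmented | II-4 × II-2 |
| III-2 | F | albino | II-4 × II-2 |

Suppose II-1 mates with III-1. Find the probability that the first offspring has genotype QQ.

II-1 is pigmented so carries Q and received q from I-1 (qq), so II-1 is Qq.
II-4 is pigmented so carries Q and passed q to III-2 (qq), so II-4 is Qq.
II-2 is pigmented so carries Q and received q from I-1 (qq), so II-2 is Qq.
III-1 is a pigmented offspring of II-4 (Qq) × II-2 (Qq), whose cross gives 1/4 QQ : 1/2 Qq : 1/4 qq; conditioning on being pigmented, III-1 is QQ with probability 1/3, Qq with probability 2/3.
Summing over parental genotype combinations, P(offspring has genotype QQ) = 1/3·1/2 + 2/3·1/4 = 1/3.

1/3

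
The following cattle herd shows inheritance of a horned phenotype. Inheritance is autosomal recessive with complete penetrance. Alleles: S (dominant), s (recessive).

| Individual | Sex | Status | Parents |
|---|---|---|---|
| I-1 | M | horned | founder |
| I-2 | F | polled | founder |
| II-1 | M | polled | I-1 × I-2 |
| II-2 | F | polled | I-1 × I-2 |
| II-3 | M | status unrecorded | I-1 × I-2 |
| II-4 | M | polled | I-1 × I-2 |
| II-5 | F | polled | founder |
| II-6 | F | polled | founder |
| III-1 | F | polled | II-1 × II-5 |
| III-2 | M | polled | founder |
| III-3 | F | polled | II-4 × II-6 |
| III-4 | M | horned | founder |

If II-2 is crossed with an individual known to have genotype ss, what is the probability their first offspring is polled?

1/2

II-2 is polled so carries S and received s from I-1 (ss), so II-2 is Ss.
The cross gives 1/2 Ss : 1/2 ss, so P(offspring is polled) = 1/2.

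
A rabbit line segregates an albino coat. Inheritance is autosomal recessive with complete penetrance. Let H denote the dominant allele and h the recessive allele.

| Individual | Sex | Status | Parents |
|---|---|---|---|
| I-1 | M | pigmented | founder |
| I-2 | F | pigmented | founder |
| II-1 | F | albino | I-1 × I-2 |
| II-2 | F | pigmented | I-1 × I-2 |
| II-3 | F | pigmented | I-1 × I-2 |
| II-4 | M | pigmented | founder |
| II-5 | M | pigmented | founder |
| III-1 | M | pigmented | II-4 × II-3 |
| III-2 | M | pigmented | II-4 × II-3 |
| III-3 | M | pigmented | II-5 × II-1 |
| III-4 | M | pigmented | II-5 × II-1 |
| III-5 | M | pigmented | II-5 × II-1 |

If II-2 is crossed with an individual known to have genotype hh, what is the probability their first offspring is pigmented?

I-1 is pigmented so carries H and passed h to II-1 (hh), so I-1 is Hh.
I-2 is pigmented so carries H and passed h to II-1 (hh), so I-2 is Hh.
II-2 is a pigmented offspring of I-1 (Hh) × I-2 (Hh), whose cross gives 1/4 HH : 1/2 Hh : 1/4 hh; conditioning on being pigmented, II-2 is HH with probability 1/3, Hh with probability 2/3.
Summing over parental genotype combinations, P(offspring is pigmented) = 1/3·1 + 2/3·1/2 = 2/3.

2/3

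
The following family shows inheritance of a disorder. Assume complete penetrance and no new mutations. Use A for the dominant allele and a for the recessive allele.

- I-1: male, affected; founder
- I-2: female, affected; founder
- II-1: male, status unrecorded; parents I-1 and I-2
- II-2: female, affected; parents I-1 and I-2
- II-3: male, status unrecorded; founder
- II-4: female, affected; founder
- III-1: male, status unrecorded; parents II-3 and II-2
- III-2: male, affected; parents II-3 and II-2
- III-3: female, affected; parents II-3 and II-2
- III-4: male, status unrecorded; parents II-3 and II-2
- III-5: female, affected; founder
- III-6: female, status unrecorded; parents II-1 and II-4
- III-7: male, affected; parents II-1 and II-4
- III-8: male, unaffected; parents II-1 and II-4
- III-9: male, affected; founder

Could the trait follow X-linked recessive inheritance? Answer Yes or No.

No

Under X-linked recessive, III-8 (unaffected, male) cannot arise from II-1 (unrecorded) × II-4 (affected).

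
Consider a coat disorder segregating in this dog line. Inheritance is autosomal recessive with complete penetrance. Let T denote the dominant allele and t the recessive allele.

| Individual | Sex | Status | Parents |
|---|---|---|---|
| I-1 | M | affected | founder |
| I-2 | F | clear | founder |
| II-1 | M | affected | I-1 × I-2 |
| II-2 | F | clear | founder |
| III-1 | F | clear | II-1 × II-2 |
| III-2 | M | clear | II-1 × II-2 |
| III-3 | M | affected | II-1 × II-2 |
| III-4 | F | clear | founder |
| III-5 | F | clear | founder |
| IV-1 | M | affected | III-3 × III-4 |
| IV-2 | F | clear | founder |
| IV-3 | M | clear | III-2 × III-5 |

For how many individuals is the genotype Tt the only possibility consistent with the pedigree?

5

Obligate heterozygotes: I-2 is clear so carries T and passed t to II-1 (tt), so I-2 is Tt; II-2 is clear so carries T and passed t to III-3 (tt), so II-2 is Tt; III-1 is clear so carries T and received t from II-1 (tt), so III-1 is Tt; III-2 is clear so carries T and received t from II-1 (tt), so III-2 is Tt; III-4 is clear so carries T and passed t to IV-1 (tt), so III-4 is Tt.
Every other individual is either homozygous by phenotype or has at least one consistent homozygous assignment, so the count is 5.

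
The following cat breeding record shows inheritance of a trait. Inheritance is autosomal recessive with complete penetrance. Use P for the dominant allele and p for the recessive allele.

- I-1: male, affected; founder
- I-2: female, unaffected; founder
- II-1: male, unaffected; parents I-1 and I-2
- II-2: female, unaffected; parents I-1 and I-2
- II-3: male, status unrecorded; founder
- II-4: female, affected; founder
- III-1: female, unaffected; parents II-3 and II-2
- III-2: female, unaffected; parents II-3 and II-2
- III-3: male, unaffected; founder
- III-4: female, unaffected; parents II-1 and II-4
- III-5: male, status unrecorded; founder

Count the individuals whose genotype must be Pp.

Obligate heterozygotes: II-1 is unaffected so carries P and received p from I-1 (pp), so II-1 is Pp; II-2 is unaffected so carries P and received p from I-1 (pp), so II-2 is Pp; III-4 is unaffected so carries P and received p from II-4 (pp), so III-4 is Pp.
Every other individual is either homozygous by phenotype or has at least one consistent homozygous assignment, so the count is 3.

3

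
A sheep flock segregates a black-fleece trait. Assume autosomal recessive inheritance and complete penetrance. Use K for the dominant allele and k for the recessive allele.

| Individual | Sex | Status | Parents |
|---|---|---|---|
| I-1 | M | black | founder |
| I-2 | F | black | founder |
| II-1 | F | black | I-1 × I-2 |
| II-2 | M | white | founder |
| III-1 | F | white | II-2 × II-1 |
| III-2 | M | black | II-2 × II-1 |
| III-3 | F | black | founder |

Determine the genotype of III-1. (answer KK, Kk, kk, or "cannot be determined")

Kk

From phenotype alone, III-1 is KK or Kk.
III-1 is white so carries K and received k from II-1 (kk), so III-1 is Kk.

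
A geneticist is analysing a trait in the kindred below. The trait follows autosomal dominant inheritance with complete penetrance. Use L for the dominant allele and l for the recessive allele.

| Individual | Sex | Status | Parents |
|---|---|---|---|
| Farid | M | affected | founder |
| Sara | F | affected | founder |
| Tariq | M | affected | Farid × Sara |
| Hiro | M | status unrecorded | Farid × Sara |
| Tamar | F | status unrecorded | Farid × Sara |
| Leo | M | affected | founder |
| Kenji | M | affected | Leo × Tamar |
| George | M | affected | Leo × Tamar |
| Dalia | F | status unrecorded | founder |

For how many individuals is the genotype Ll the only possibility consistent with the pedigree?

0

No individual's genotype is forced to Ll by the pedigree, so the count is 0.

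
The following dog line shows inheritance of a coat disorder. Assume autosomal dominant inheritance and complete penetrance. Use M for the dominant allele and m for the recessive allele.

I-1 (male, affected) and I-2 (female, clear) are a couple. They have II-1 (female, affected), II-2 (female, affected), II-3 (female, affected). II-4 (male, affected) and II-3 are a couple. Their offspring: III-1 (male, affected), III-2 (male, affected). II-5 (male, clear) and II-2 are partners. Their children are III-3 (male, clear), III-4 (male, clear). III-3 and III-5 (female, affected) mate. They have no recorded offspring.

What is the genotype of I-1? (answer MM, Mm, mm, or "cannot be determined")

I-1's phenotype allows MM or Mm, and no parent or child forces a single allele at both positions; consistent genotype assignments exist with I-1 as MM or Mm.

cannot be determined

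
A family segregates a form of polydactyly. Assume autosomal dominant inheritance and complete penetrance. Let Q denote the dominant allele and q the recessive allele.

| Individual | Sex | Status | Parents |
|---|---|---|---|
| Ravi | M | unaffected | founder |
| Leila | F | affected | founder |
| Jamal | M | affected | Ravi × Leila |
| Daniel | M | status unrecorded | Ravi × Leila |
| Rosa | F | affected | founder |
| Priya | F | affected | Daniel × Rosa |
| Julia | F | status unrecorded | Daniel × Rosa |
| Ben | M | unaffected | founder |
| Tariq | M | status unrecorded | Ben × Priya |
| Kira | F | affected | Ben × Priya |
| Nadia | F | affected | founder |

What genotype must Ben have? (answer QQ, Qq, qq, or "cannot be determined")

Ben is unaffected, so Ben is qq.

qq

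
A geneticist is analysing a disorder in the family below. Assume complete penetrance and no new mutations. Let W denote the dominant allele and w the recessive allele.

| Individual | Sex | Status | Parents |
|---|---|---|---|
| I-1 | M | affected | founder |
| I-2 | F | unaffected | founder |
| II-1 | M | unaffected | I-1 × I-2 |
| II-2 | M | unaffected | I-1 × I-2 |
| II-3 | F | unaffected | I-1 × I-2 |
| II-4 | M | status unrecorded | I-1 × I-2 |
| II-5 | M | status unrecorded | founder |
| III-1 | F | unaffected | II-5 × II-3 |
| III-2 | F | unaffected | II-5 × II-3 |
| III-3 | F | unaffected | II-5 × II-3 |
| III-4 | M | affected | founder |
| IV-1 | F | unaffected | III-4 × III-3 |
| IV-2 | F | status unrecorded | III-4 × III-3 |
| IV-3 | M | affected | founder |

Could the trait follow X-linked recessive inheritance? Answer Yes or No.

Yes

A consistent assignment under X-linked recessive exists: I-1 X^w Y, I-2 X^W X^W, II-1 X^W Y, II-2 X^W Y, II-3 X^W X^w, II-4 X^W Y, II-5 X^W Y, III-1 X^W X^W, III-2 X^W X^W, III-3 X^W X^W, III-4 X^w Y, IV-1 X^W X^w, IV-2 X^W X^w, IV-3 X^w Y.
In this assignment every recorded phenotype matches its genotype and every non-founder's genotype is obtainable from its parents' genotypes, so the pedigree is consistent.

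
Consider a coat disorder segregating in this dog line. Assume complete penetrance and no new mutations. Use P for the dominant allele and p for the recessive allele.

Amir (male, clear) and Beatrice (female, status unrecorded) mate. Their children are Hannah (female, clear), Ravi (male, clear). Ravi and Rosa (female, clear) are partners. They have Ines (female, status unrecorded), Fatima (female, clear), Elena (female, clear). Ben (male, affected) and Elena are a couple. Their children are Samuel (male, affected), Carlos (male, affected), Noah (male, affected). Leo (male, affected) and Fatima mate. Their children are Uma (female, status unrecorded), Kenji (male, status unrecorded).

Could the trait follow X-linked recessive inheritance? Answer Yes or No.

A consistent assignment under X-linked recessive exists: Amir X^P Y, Beatrice X^P X^P, Hannah X^P X^P, Ravi X^P Y, Rosa X^P X^p, Ines X^P X^P, Fatima X^P X^P, Elena X^P X^p, Ben X^p Y, Leo X^p Y, Samuel X^p Y, Carlos X^p Y, Noah X^p Y, Uma X^P X^p, Kenji X^P Y.
In this assignment every recorded phenotype matches its genotype and every non-founder's genotype is obtainable from its parents' genotypes, so the pedigree is consistent.

Yes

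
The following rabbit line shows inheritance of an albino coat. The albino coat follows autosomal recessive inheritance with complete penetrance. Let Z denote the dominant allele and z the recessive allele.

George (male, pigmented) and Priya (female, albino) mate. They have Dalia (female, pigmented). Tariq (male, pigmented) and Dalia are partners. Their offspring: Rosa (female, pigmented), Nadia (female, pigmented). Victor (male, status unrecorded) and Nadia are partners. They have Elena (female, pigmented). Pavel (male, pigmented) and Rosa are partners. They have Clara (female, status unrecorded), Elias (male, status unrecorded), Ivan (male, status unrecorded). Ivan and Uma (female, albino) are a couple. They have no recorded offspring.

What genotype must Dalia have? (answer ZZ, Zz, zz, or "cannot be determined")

From phenotype alone, Dalia is ZZ or Zz.
Dalia is pigmented so carries Z and received z from Priya (zz), so Dalia is Zz.

Zz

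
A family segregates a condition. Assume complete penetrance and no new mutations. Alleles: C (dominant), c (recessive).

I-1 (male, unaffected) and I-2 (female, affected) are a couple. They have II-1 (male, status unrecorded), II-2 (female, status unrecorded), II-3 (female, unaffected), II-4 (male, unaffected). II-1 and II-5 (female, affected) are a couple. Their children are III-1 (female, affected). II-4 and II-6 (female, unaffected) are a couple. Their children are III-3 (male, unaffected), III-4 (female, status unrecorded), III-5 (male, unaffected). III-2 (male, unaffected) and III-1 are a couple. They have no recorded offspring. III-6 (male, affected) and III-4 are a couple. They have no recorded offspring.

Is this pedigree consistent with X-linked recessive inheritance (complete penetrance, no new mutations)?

Under X-linked recessive, II-4 (unaffected, male) cannot arise from I-1 (unaffected) × I-2 (affected).

No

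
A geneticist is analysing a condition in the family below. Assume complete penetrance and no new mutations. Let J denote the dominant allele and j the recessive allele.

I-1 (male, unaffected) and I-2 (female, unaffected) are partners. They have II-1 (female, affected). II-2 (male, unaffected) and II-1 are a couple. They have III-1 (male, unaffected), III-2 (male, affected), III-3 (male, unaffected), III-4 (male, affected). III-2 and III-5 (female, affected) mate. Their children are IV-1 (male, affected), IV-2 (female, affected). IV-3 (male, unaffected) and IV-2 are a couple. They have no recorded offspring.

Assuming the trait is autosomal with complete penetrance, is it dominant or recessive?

recessive

I-1 and I-2 are both unaffected yet have an affected child II-1. Under dominance, an affected child requires at least one affected parent, so the trait cannot be dominant.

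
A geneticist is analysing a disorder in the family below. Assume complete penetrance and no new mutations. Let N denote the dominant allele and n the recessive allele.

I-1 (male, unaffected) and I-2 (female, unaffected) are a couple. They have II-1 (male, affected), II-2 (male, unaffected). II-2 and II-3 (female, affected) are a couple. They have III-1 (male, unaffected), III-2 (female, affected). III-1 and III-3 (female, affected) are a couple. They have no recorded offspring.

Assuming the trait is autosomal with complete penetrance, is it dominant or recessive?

recessive

I-1 and I-2 are both unaffected yet have an affected child II-1. Under dominance, an affected child requires at least one affected parent, so the trait cannot be dominant.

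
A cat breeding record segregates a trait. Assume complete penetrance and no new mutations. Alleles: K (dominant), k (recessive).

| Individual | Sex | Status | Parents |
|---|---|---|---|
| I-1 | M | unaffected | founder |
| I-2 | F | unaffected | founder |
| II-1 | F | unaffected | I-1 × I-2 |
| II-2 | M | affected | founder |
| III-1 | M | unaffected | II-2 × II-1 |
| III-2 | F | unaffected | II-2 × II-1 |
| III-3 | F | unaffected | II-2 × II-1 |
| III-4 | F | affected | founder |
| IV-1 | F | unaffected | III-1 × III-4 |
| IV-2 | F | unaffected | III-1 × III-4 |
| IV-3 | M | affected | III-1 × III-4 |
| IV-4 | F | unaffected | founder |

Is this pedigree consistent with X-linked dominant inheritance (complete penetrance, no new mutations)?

No

Under X-linked dominant, III-2 (unaffected, female) cannot arise from II-2 (affected) × II-1 (unaffected).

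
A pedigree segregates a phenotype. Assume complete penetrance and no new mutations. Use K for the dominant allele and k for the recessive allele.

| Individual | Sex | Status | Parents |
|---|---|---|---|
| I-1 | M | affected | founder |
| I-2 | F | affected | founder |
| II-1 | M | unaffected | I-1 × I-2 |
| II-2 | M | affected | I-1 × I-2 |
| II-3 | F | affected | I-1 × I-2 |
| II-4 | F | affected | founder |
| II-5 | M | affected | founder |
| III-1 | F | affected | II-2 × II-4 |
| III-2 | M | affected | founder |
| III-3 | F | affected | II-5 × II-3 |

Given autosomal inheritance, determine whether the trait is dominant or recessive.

I-1 and I-2 are both affected yet have an unaffected child II-1. Under a recessive model two affected parents are homozygous and every child would be affected, so the trait cannot be recessive.

dominant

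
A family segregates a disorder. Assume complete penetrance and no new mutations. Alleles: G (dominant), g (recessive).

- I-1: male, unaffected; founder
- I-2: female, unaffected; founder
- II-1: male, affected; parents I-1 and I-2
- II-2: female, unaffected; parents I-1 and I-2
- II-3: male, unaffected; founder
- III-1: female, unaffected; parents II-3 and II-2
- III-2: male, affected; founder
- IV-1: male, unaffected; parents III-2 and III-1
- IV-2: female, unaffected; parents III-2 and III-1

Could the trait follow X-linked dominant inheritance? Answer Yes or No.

No

Under X-linked dominant, II-1 (affected, male) cannot arise from I-1 (unaffected) × I-2 (unaffected).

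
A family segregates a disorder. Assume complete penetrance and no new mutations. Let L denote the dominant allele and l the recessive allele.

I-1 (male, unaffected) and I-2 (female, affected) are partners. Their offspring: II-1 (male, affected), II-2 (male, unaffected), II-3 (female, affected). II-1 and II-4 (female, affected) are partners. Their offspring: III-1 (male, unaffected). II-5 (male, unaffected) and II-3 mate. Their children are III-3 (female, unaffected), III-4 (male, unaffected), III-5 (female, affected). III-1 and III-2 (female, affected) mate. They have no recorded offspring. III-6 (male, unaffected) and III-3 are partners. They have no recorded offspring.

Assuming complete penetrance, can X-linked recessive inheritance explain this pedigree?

Under X-linked recessive, II-2 (unaffected, male) cannot arise from I-1 (unaffected) × I-2 (affected).

No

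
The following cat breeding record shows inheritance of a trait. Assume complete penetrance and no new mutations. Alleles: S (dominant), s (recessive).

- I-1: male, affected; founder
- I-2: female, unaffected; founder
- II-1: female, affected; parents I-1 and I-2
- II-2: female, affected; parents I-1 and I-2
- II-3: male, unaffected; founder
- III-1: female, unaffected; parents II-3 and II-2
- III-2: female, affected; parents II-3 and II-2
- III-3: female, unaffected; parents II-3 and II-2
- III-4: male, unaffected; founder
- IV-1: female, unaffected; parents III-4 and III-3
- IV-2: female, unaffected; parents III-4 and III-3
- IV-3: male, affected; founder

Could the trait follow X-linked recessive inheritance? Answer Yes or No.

No

Under X-linked recessive, III-2 (affected, female) cannot arise from II-3 (unaffected) × II-2 (affected).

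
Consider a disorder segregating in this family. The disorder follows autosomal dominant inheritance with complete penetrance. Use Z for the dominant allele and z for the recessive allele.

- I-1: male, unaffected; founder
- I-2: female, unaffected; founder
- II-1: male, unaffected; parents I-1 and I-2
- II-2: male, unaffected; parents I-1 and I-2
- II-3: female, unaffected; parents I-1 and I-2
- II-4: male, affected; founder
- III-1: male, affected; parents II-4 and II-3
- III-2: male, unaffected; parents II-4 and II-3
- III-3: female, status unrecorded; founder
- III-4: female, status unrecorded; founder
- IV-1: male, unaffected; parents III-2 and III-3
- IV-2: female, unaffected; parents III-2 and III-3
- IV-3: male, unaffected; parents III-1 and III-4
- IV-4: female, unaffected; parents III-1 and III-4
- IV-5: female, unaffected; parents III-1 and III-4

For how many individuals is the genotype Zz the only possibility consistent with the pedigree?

2

Obligate heterozygotes: II-4 is affected so carries Z and passed z to III-2 (zz), so II-4 is Zz; III-1 is affected so carries Z and received z from II-3 (zz), so III-1 is Zz.
Every other individual is either homozygous by phenotype or has at least one consistent homozygous assignment, so the count is 2.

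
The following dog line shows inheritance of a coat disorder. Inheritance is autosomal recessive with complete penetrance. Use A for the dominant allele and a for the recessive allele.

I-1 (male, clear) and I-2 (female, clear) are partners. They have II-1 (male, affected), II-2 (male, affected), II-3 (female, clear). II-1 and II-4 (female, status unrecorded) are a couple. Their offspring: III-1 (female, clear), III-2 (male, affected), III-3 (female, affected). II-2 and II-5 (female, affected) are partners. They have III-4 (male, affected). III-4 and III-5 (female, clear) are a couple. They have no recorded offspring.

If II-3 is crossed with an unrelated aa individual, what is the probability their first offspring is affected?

1/3

I-1 is clear so carries A and passed a to II-1 (aa), so I-1 is Aa.
I-2 is clear so carries A and passed a to II-1 (aa), so I-2 is Aa.
II-3 is a clear offspring of I-1 (Aa) × I-2 (Aa), whose cross gives 1/4 AA : 1/2 Aa : 1/4 aa; conditioning on being clear, II-3 is AA with probability 1/3, Aa with probability 2/3.
Summing over parental genotype combinations, P(offspring is affected) = 2/3·1/2 = 1/3.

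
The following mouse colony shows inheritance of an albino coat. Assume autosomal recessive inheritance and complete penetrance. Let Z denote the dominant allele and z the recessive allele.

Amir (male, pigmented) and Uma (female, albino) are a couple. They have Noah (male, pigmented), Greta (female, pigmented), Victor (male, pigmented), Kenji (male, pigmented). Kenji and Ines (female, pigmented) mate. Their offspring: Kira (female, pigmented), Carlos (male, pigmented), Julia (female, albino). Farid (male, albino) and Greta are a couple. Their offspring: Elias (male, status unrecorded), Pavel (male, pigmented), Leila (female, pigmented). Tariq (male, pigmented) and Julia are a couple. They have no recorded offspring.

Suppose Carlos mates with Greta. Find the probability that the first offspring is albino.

1/6

Kenji is pigmented so carries Z and received z from Uma (zz), so Kenji is Zz.
Ines is pigmented so carries Z and passed z to Julia (zz), so Ines is Zz.
Carlos is a pigmented offspring of Kenji (Zz) × Ines (Zz), whose cross gives 1/4 ZZ : 1/2 Zz : 1/4 zz; conditioning on being pigmented, Carlos is ZZ with probability 1/3, Zz with probability 2/3.
Greta is pigmented so carries Z and received z from Uma (zz), so Greta is Zz.
Summing over parental genotype combinations, P(offspring is albino) = 2/3·1/4 = 1/6.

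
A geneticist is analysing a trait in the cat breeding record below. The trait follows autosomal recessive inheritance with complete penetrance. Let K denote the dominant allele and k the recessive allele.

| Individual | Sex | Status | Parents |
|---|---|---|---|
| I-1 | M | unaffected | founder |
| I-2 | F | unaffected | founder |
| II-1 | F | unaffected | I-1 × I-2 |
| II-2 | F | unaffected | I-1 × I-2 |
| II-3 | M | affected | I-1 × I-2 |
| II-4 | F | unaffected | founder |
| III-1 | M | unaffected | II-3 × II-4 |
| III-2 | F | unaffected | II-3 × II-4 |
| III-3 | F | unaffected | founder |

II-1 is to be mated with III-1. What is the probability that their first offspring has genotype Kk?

I-1 is unaffected so carries K and passed k to II-3 (kk), so I-1 is Kk.
I-2 is unaffected so carries K and passed k to II-3 (kk), so I-2 is Kk.
II-1 is an unaffected offspring of I-1 (Kk) × I-2 (Kk), whose cross gives 1/4 KK : 1/2 Kk : 1/4 kk; conditioning on being unaffected, II-1 is KK with probability 1/3, Kk with probability 2/3.
III-1 is unaffected so carries K and received k from II-3 (kk), so III-1 is Kk.
Summing over parental genotype combinations, P(offspring has genotype Kk) = 1/3·1/2 + 2/3·1/2 = 1/2.

1/2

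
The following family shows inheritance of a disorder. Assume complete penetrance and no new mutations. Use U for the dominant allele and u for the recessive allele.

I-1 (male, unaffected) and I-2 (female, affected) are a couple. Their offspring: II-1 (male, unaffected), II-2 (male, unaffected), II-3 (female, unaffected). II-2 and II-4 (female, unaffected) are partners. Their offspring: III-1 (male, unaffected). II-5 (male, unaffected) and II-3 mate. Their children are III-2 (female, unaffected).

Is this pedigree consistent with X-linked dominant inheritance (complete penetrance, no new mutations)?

Yes

A consistent assignment under X-linked dominant exists: I-1 X^u Y, I-2 X^U X^u, II-1 X^u Y, II-2 X^u Y, II-3 X^u X^u, II-4 X^u X^u, II-5 X^u Y, III-1 X^u Y, III-2 X^u X^u.
In this assignment every recorded phenotype matches its genotype and every non-founder's genotype is obtainable from its parents' genotypes, so the pedigree is consistent.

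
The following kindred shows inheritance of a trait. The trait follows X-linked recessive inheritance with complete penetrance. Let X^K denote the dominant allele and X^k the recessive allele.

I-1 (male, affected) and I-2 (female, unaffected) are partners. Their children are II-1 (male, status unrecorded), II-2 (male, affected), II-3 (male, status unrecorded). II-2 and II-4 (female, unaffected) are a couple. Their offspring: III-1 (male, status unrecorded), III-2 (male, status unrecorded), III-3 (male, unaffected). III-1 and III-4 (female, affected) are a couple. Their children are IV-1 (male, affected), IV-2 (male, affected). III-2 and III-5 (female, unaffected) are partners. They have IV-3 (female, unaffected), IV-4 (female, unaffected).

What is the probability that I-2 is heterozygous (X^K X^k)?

1

I-2 is unaffected so carries K and passed k to II-2 (X^k Y), so I-2 is X^K X^k, giving P(X^K X^k) = 1.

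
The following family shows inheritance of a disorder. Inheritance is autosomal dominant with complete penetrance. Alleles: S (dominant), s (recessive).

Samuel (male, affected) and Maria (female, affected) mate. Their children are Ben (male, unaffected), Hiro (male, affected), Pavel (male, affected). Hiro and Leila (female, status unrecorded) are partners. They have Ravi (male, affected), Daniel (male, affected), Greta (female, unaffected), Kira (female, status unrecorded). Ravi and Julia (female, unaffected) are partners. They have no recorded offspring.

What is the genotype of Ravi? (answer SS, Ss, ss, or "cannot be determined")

Ravi's phenotype allows SS or Ss, and no parent or child forces a single allele at both positions; consistent genotype assignments exist with Ravi as SS or Ss.

cannot be determined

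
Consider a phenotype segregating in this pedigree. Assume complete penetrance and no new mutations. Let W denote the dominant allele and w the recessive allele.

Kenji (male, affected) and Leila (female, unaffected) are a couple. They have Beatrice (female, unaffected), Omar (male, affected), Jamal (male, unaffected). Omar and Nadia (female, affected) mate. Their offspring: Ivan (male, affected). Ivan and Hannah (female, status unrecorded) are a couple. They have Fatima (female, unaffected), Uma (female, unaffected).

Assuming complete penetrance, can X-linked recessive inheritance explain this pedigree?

A consistent assignment under X-linked recessive exists: Kenji X^w Y, Leila X^W X^w, Beatrice X^W X^w, Omar X^w Y, Jamal X^W Y, Nadia X^w X^w, Ivan X^w Y, Hannah X^W X^W, Fatima X^W X^w, Uma X^W X^w.
In this assignment every recorded phenotype matches its genotype and every non-founder's genotype is obtainable from its parents' genotypes, so the pedigree is consistent.

Yes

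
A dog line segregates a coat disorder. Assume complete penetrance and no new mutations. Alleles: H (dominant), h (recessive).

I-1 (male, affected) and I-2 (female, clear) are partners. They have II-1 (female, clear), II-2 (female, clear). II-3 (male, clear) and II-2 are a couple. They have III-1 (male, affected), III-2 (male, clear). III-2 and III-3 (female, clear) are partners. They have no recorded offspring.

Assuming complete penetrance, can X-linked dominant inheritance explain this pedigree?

Under X-linked dominant, II-1 (clear, female) cannot arise from I-1 (affected) × I-2 (clear).

No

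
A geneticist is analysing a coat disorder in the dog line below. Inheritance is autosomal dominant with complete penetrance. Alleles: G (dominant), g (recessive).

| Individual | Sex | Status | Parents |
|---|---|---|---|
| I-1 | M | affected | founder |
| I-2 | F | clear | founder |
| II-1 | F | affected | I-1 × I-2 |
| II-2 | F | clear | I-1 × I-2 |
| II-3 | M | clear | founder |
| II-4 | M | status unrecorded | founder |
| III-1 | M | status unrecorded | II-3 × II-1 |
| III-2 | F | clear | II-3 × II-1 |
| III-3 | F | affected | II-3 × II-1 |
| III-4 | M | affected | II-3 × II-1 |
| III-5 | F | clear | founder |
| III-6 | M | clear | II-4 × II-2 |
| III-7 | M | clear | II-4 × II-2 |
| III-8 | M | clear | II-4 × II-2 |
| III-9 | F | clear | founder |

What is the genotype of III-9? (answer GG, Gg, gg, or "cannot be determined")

III-9 is clear, so III-9 is gg.

gg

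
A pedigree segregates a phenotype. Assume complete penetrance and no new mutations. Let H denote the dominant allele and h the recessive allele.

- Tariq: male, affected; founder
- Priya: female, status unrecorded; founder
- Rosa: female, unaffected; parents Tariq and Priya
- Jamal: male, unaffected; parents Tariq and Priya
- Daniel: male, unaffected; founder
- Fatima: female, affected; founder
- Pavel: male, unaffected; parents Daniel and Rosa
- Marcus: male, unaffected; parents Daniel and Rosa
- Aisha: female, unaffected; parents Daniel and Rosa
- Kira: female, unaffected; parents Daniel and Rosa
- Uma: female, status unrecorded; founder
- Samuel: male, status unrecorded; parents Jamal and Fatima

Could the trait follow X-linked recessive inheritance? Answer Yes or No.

A consistent assignment under X-linked recessive exists: Tariq X^h Y, Priya X^H X^H, Rosa X^H X^h, Jamal X^H Y, Daniel X^H Y, Fatima X^h X^h, Pavel X^H Y, Marcus X^H Y, Aisha X^H X^H, Kira X^H X^H, Uma X^H X^H, Samuel X^h Y.
In this assignment every recorded phenotype matches its genotype and every non-founder's genotype is obtainable from its parents' genotypes, so the pedigree is consistent.

Yes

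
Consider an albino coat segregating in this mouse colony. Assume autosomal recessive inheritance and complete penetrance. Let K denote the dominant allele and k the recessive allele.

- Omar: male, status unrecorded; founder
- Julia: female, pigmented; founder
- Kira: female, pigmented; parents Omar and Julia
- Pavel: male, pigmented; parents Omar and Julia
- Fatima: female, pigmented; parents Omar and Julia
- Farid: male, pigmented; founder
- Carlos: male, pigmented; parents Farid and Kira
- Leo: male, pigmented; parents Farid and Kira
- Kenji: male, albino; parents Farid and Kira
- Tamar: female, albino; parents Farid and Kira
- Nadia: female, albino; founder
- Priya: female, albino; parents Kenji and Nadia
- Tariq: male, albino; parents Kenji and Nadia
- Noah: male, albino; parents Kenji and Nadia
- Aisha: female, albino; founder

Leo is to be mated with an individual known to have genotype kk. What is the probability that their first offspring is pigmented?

Farid is pigmented so carries K and passed k to Kenji (kk), so Farid is Kk.
Kira is pigmented so carries K and passed k to Kenji (kk), so Kira is Kk.
Leo is a pigmented offspring of Farid (Kk) × Kira (Kk), whose cross gives 1/4 KK : 1/2 Kk : 1/4 kk; conditioning on being pigmented, Leo is KK with probability 1/3, Kk with probability 2/3.
Summing over parental genotype combinations, P(offspring is pigmented) = 1/3·1 + 2/3·1/2 = 2/3.

2/3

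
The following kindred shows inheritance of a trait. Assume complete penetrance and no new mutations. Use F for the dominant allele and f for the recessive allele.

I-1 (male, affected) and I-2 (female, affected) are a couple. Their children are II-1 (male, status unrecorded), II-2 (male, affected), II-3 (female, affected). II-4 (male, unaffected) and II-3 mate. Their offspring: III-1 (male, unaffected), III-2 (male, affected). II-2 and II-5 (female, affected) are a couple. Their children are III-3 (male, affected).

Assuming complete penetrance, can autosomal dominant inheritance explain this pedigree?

Yes

A consistent assignment under autosomal dominant exists: I-1 FF, I-2 Ff, II-1 FF, II-2 FF, II-3 Ff, II-4 ff, II-5 FF, III-1 ff, III-2 Ff, III-3 FF.
In this assignment every recorded phenotype matches its genotype and every non-founder's genotype is obtainable from its parents' genotypes, so the pedigree is consistent.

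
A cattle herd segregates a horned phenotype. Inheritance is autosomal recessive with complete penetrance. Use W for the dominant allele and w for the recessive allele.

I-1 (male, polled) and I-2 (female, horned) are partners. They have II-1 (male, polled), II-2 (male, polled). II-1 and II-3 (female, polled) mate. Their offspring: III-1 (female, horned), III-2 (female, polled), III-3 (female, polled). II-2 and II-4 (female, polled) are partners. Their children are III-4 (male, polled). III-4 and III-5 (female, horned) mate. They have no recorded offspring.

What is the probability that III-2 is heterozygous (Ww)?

II-1 is polled so carries W and received w from I-2 (ww), so II-1 is Ww.
II-3 is polled so carries W and passed w to III-1 (ww), so II-3 is Ww.
Their cross gives offspring ratios 1/4 WW : 1/2 Ww : 1/4 ww. Conditioning on III-2 being polled, P(Ww) = 1/2 / 3/4 = 2/3.

2/3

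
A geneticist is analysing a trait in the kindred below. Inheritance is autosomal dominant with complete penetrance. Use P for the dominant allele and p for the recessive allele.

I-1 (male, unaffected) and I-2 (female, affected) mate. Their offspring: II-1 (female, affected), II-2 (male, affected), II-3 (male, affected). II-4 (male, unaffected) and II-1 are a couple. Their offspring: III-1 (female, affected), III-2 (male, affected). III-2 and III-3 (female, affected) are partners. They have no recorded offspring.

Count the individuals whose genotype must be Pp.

Obligate heterozygotes: II-1 is affected so carries P and received p from I-1 (pp), so II-1 is Pp; II-2 is affected so carries P and received p from I-1 (pp), so II-2 is Pp; II-3 is affected so carries P and received p from I-1 (pp), so II-3 is Pp; III-1 is affected so carries P and received p from II-4 (pp), so III-1 is Pp; III-2 is affected so carries P and received p from II-4 (pp), so III-2 is Pp.
Every other individual is either homozygous by phenotype or has at least one consistent homozygous assignment, so the count is 5.

5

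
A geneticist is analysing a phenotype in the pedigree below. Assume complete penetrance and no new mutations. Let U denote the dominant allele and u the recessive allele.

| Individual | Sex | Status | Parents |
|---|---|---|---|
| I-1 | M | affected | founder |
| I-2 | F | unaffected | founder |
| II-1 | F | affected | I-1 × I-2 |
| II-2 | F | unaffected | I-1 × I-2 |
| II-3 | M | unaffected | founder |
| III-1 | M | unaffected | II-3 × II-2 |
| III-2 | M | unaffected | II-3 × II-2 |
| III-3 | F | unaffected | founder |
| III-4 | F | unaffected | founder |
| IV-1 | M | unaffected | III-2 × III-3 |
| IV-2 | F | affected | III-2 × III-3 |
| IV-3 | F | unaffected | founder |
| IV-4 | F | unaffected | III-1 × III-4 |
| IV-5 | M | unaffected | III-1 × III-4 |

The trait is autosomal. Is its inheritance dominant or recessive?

III-2 and III-3 are both unaffected yet have an affected child IV-2. Under dominance, an affected child requires at least one affected parent, so the trait cannot be dominant.

recessive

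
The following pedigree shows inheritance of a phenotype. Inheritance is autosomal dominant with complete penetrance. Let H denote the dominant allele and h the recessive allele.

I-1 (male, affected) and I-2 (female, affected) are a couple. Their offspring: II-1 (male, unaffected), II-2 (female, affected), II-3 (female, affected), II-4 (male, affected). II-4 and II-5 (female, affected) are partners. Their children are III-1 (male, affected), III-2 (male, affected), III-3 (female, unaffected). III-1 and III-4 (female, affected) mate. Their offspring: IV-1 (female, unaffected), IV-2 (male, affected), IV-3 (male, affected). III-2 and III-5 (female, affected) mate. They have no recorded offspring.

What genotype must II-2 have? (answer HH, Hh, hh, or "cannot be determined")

II-2's phenotype allows HH or Hh, and no parent or child forces a single allele at both positions; consistent genotype assignments exist with II-2 as HH or Hh.

cannot be determined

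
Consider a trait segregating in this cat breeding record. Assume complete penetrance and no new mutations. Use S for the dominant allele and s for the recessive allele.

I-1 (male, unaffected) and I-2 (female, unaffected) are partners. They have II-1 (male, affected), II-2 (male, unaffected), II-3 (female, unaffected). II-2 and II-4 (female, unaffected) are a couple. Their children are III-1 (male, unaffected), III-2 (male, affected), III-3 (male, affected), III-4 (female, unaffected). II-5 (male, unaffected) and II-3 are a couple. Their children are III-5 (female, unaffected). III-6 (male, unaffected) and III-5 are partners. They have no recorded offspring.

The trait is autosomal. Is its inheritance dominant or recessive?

recessive

I-1 and I-2 are both unaffected yet have an affected child II-1. Under dominance, an affected child requires at least one affected parent, so the trait cannot be dominant.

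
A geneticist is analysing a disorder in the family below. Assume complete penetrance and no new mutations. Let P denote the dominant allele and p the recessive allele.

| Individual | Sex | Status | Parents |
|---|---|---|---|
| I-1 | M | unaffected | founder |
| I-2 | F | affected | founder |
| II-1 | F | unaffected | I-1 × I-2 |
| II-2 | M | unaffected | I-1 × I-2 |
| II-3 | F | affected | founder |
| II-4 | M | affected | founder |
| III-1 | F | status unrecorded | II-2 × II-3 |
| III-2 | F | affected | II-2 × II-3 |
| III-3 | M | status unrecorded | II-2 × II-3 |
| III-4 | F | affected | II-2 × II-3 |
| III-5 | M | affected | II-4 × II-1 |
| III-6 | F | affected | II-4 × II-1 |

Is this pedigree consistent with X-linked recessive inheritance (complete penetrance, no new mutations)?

No

Under X-linked recessive, II-2 (unaffected, male) cannot arise from I-1 (unaffected) × I-2 (affected).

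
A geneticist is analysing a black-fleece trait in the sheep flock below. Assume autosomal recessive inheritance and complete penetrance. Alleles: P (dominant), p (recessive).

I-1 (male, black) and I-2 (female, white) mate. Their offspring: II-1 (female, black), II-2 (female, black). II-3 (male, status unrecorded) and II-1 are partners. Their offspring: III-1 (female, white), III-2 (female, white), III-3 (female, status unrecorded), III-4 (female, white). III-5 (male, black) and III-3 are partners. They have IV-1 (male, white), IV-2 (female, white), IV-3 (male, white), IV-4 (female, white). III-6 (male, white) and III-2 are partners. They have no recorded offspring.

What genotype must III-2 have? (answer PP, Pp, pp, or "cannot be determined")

From phenotype alone, III-2 is PP or Pp.
III-2 is white so carries P and received p from II-1 (pp), so III-2 is Pp.

Pp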